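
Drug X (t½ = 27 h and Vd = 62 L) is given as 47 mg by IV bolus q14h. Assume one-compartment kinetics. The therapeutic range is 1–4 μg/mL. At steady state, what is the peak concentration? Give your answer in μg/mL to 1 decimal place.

2.5 μg/mL

τ/t½ = 14/27 ≈ 0.51852, so fraction remaining f = (1/2)^(14/27) ≈ 0.6981.
Accumulation ratio R = 1/(1 − f) ≈ 1/0.3019 ≈ 3.3124.
Single-dose peak C₀ = D/Vd = 47/62 ≈ 0.758 μg/mL.
Cmax,ss = C₀/(1 − f) ≈ 0.758/0.3019 ≈ 2.511 μg/mL.
Peak 2.5 μg/mL vs MTC 4 μg/mL: below toxic threshold.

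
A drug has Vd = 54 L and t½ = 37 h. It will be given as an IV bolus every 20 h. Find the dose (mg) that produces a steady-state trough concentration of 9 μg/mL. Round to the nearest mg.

τ/t½ = 20/37 ≈ 0.54054, so f = (1/2)^(20/37) ≈ 0.687513.
Cmin,ss = (D/Vd)·f/(1−f), so D = Cmin,ss·Vd·(1−f)/f.
D = 9 × 54 × (1−f)/f ≈ 9 × 54 × 0.45452 ≈ 220.90 mg.

221 mg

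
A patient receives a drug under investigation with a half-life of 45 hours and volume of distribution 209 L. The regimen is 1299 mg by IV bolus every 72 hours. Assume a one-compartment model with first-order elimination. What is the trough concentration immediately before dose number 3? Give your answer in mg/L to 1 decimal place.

f = (1/2)^(τ/t½) = (1/2)^(72/45) ≈ 0.3299.
C₀ = D/Vd = 1299/209 ≈ 6.215 mg/L.
Before the 3rd dose, 2 doses have been given. Superposition: Cmin = C₀·(f + f²).
≈ 6.215 × (0.3299 + 0.1088) ≈ 6.215 × 0.4387 ≈ 2.727 mg/L.

2.7 mg/L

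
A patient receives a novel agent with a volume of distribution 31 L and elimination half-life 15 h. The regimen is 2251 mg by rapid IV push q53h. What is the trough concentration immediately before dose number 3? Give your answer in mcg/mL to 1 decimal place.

6.8 mcg/mL

f = (1/2)^(τ/t½) = (1/2)^(53/15) ≈ 0.0864.
C₀ = D/Vd = 2251/31 ≈ 72.613 mcg/mL.
Before the 3rd dose, 2 doses have been given. Superposition: Cmin = C₀·(f + f²).
≈ 72.613 × (0.0864 + 0.0075) ≈ 72.613 × 0.0939 ≈ 6.818 mcg/mL.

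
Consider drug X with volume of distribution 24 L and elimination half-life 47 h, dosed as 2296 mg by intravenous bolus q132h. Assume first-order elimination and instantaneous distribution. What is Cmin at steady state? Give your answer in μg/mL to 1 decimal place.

τ/t½ = 132/47 ≈ 2.8085, so fraction remaining f = (1/2)^(132/47) ≈ 0.1427.
Each bolus raises the concentration by D/Vd = 2296/24 ≈ 95.667 μg/mL.
Steady-state trough Cmin,ss = C₀·f/(1−f) ≈ 95.667 × 0.1427/0.8573 ≈ 15.924 μg/mL.

15.9 μg/mL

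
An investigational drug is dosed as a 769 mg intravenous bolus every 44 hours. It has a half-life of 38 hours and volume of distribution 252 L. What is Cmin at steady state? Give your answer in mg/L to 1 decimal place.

2.5 mg/L

τ/t½ = 44/38 ≈ 1.1579, so fraction remaining f = (1/2)^(44/38) ≈ 0.4482.
Each bolus raises the concentration by D/Vd = 769/252 ≈ 3.052 mg/L.
Steady-state trough Cmin,ss = C₀·f/(1−f) ≈ 3.052 × 0.4482/0.5518 ≈ 2.479 mg/L.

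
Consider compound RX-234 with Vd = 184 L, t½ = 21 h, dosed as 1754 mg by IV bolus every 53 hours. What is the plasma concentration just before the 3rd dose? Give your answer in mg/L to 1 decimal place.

f = (1/2)^(τ/t½) = (1/2)^(53/21) ≈ 0.1739.
C₀ = D/Vd = 1754/184 ≈ 9.533 mg/L.
Before the 3rd dose, 2 doses have been given. Superposition: Cmin = C₀·(f + f²).
≈ 9.533 × (0.1739 + 0.0302) ≈ 9.533 × 0.2041 ≈ 1.946 mg/L.

1.9 mg/L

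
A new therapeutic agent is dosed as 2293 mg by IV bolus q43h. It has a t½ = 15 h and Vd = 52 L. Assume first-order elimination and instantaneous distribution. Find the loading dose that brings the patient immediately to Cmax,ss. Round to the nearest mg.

f = (1/2)^(43/15) ≈ 0.137103; accumulation ratio R = 1/(1−f) ≈ 1.15889.
Loading dose to hit Cmax,ss on first dose: D_load = D_maint·R ≈ 2293 × 1.15889 ≈ 2657.33 mg.

2657 mg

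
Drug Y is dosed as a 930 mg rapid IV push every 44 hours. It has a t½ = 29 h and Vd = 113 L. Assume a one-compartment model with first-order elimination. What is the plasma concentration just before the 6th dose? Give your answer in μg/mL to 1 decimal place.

4.4 μg/mL

f = (1/2)^(τ/t½) = (1/2)^(44/29) ≈ 0.3494.
C₀ = D/Vd = 930/113 ≈ 8.230 μg/mL.
Before the 6th dose, 5 doses have been given. Superposition: Cmin = C₀·(f + f² + … + f^5).
≈ 8.230 × (0.3494 + 0.1221 + 0.0427 + 0.0149 + 0.0052) ≈ 8.230 × 0.5343 ≈ 4.397 μg/mL.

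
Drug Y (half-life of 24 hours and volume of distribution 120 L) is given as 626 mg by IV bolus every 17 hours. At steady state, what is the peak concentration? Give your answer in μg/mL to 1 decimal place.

Over one 17-h interval, 17/24 ≈ 0.70833 half-lives elapse, leaving f ≈ 0.6120 of each dose.
Accumulation ratio R = 1/(1 − f) ≈ 1/0.3880 ≈ 2.5773.
Single-dose peak C₀ = D/Vd = 626/120 ≈ 5.217 μg/mL.
Steady-state peak Cmax,ss = C₀·R ≈ 5.217 × 2.5773 ≈ 13.446 μg/mL.

13.4 μg/mL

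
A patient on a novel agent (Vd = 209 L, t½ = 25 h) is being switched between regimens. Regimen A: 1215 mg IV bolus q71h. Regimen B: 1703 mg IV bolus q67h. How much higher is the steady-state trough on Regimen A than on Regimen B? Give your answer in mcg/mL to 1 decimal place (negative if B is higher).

-0.6 mcg/mL

Regimen A: f = (1/2)^(71/25) ≈ 0.1397; Cmin,ss = (1215/209)·f/(1−f) ≈ 0.944 mcg/mL.
Regimen B: f = (1/2)^(67/25) ≈ 0.1560; Cmin,ss = (1703/209)·f/(1−f) ≈ 1.506 mcg/mL.
Difference ≈ 0.944 − 1.506 ≈ -0.562 mcg/mL.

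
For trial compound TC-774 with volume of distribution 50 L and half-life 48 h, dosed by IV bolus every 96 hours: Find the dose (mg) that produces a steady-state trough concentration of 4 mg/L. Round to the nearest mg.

τ/t½ = 96/48 ≈ 2, so f = (1/2)^(96/48) ≈ 0.250000.
Cmin,ss = (D/Vd)·f/(1−f), so D = Cmin,ss·Vd·(1−f)/f.
D = 4 × 50 × (1−f)/f ≈ 4 × 50 × 3.00000 ≈ 600.00 mg.

600 mg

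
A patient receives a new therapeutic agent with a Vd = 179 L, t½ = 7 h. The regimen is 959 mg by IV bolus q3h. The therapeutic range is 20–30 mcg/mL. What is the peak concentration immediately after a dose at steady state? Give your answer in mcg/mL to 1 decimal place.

20.8 mcg/mL

τ/t½ = 3/7 ≈ 0.42857, so fraction remaining f = (1/2)^(3/7) ≈ 0.7430.
At steady state, accumulation factor R = 1/(1 − e^(−kτ)) ≈ 3.8911.
Each bolus raises the concentration by D/Vd = 959/179 ≈ 5.358 mcg/mL.
Steady-state peak Cmax,ss = C₀·R ≈ 5.358 × 3.8911 ≈ 20.849 mcg/mL.
Peak 20.8 mcg/mL vs MTC 30 mcg/mL: below toxic threshold.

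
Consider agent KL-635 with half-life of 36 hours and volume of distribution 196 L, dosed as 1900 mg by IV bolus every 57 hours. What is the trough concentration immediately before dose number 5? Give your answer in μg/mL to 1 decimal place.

4.8 μg/mL

f = (1/2)^(τ/t½) = (1/2)^(57/36) ≈ 0.3337.
C₀ = D/Vd = 1900/196 ≈ 9.694 μg/mL.
Before the 5th dose, 4 doses have been given. Superposition: Cmin = C₀·(f + f² + … + f^4).
≈ 9.694 × (0.3337 + 0.1114 + 0.0372 + 0.0124) ≈ 9.694 × 0.4947 ≈ 4.796 μg/mL.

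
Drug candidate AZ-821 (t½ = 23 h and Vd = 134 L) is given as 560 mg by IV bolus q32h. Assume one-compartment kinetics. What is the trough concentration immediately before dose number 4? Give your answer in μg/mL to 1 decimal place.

2.4 μg/mL

f = (1/2)^(τ/t½) = (1/2)^(32/23) ≈ 0.3812.
C₀ = D/Vd = 560/134 ≈ 4.179 μg/mL.
Before the 4th dose, 3 doses have been given. Superposition: Cmin = C₀·(f + f² + … + f^3).
≈ 4.179 × (0.3812 + 0.1453 + 0.0554) ≈ 4.179 × 0.5819 ≈ 2.432 μg/mL.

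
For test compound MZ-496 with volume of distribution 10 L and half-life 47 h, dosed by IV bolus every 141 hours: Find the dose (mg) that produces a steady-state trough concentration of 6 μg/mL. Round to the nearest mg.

420 mg

τ/t½ = 141/47 ≈ 3, so f = (1/2)^(141/47) ≈ 0.125000.
Cmin,ss = (D/Vd)·f/(1−f), so D = Cmin,ss·Vd·(1−f)/f.
D = 6 × 10 × (1−f)/f ≈ 6 × 10 × 7.00000 ≈ 420.00 mg.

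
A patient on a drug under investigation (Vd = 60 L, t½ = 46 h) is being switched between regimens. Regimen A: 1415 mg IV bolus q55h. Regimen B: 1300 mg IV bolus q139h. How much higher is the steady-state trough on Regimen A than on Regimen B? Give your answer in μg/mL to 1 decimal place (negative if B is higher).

Regimen A: f = (1/2)^(55/46) ≈ 0.4366; Cmin,ss = (1415/60)·f/(1−f) ≈ 18.276 μg/mL.
Regimen B: f = (1/2)^(139/46) ≈ 0.1231; Cmin,ss = (1300/60)·f/(1−f) ≈ 3.042 μg/mL.
Difference ≈ 18.276 − 3.042 ≈ 15.234 μg/mL.

15.2 μg/mL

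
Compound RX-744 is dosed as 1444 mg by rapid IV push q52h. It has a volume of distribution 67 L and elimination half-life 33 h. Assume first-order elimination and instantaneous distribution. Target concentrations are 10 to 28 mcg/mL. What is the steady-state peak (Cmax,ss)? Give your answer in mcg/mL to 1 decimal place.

32.4 mcg/mL

Over one 52-h interval, 52/33 ≈ 1.5758 half-lives elapse, leaving f ≈ 0.3355 of each dose.
Accumulation ratio R = 1/(1 − f) ≈ 1/0.6645 ≈ 1.5049.
Each bolus raises the concentration by D/Vd = 1444/67 ≈ 21.552 mcg/mL.
Steady-state peak Cmax,ss = C₀·R ≈ 21.552 × 1.5049 ≈ 32.434 mcg/mL.
Peak 32.4 mcg/mL vs MTC 28 mcg/mL: exceeds toxic threshold.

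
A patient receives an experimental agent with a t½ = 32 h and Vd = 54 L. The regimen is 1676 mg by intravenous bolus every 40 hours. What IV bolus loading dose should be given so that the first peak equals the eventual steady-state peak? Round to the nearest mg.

2892 mg

f = (1/2)^(40/32) ≈ 0.420448; accumulation ratio R = 1/(1−f) ≈ 1.72547.
Loading dose to hit Cmax,ss on first dose: D_load = D_maint·R ≈ 1676 × 1.72547 ≈ 2891.89 mg.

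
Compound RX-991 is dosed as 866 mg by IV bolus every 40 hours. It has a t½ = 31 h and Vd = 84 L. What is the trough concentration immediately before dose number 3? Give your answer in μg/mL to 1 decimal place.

5.9 μg/mL

f = (1/2)^(τ/t½) = (1/2)^(40/31) ≈ 0.4089.
C₀ = D/Vd = 866/84 ≈ 10.310 μg/mL.
Before the 3rd dose, 2 doses have been given. Superposition: Cmin = C₀·(f + f²).
≈ 10.310 × (0.4089 + 0.1672) ≈ 10.310 × 0.5761 ≈ 5.940 μg/mL.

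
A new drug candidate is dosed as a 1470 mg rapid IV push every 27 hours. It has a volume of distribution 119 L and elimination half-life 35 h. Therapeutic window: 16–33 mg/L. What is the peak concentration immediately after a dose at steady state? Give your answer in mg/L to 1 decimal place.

29.8 mg/L

k = ln2/t½ = ln2/35 ≈ 0.019804 h⁻¹; fraction remaining f = e^(−kτ) = e^(−0.019804×27) ≈ 0.5858.
Accumulation ratio R = 1/(1 − f) ≈ 1/0.4142 ≈ 2.4143.
Each bolus raises the concentration by D/Vd = 1470/119 ≈ 12.353 mg/L.
Steady-state peak Cmax,ss = C₀·R ≈ 12.353 × 2.4143 ≈ 29.824 mg/L.
Peak 29.8 mg/L vs MTC 33 mg/L: below toxic threshold.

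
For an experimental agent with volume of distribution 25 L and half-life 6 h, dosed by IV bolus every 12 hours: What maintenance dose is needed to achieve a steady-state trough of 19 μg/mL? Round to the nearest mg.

τ/t½ = 12/6 ≈ 2, so f = (1/2)^(12/6) ≈ 0.250000.
Cmin,ss = (D/Vd)·f/(1−f), so D = Cmin,ss·Vd·(1−f)/f.
D = 19 × 25 × (1−f)/f ≈ 19 × 25 × 3.00000 ≈ 1425.00 mg.

1425 mg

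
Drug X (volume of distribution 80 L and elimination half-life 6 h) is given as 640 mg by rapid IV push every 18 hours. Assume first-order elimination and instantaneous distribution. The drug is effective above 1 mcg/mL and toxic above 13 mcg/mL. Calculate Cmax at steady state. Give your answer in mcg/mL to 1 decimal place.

The dosing interval is 3 half-lives, so f = 2^(−3) = 0.125.
Accumulation ratio R = 1/(1 − f) = 1/0.875 = 8/7.
Single-dose peak C₀ = D/Vd = 640/80 = 8 mcg/mL.
Steady-state peak Cmax,ss = C₀·R = 8 × 8/7 ≈ 9.143 mcg/mL.
Peak 9.1 mcg/mL vs MTC 13 mcg/mL: below toxic threshold.

9.1 mcg/mL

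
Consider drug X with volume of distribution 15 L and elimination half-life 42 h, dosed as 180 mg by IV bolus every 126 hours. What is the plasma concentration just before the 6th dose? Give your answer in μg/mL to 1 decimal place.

1.7 μg/mL

f = (1/2)^(τ/t½) = (1/2)^(126/42) ≈ 0.1250.
C₀ = D/Vd = 180/15 ≈ 12.000 μg/mL.
Before the 6th dose, 5 doses have been given. Superposition: Cmin = C₀·(f + f² + … + f^5).
≈ 12.000 × (0.1250 + 0.0156 + 0.0020 + 0.0002 + 0.0000) ≈ 12.000 × 0.1428 ≈ 1.714 μg/mL.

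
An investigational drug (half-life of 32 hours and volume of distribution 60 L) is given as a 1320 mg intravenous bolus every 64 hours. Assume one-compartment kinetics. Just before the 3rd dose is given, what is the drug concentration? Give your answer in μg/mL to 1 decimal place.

f = (1/2)^(τ/t½) = (1/2)^(64/32) ≈ 0.2500.
C₀ = D/Vd = 1320/60 ≈ 22.000 μg/mL.
Before the 3rd dose, 2 doses have been given. Superposition: Cmin = C₀·(f + f²).
≈ 22.000 × (0.2500 + 0.0625) ≈ 22.000 × 0.3125 ≈ 6.875 μg/mL.

6.9 μg/mL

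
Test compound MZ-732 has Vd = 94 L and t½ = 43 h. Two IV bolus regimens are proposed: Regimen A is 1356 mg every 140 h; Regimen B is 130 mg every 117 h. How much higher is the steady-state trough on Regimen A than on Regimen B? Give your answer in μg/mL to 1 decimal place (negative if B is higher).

Regimen A: f = (1/2)^(140/43) ≈ 0.1047; Cmin,ss = (1356/94)·f/(1−f) ≈ 1.687 μg/mL.
Regimen B: f = (1/2)^(117/43) ≈ 0.1517; Cmin,ss = (130/94)·f/(1−f) ≈ 0.247 μg/mL.
Difference ≈ 1.687 − 0.247 ≈ 1.440 μg/mL.

1.4 μg/mL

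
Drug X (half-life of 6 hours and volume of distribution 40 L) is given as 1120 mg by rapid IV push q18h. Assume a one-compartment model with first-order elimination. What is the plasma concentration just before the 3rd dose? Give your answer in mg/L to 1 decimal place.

f = (1/2)^(τ/t½) = (1/2)^(18/6) ≈ 0.1250.
C₀ = D/Vd = 1120/40 ≈ 28.000 mg/L.
Before the 3rd dose, 2 doses have been given. Superposition: Cmin = C₀·(f + f²).
≈ 28.000 × (0.1250 + 0.0156) ≈ 28.000 × 0.1406 ≈ 3.937 mg/L.

3.9 mg/L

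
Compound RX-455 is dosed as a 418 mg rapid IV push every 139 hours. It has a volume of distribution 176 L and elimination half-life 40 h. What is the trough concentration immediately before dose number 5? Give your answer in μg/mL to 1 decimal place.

0.2 μg/mL

f = (1/2)^(τ/t½) = (1/2)^(139/40) ≈ 0.0899.
C₀ = D/Vd = 418/176 ≈ 2.375 μg/mL.
Before the 5th dose, 4 doses have been given. Superposition: Cmin = C₀·(f + f² + … + f^4).
≈ 2.375 × (0.0899 + 0.0081 + 0.0007 + 0.0001) ≈ 2.375 × 0.0988 ≈ 0.235 μg/mL.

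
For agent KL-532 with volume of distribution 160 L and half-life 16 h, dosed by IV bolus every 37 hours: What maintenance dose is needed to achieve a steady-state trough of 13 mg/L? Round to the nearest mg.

τ/t½ = 37/16 ≈ 2.3125, so f = (1/2)^(37/16) ≈ 0.201311.
Cmin,ss = (D/Vd)·f/(1−f), so D = Cmin,ss·Vd·(1−f)/f.
D = 13 × 160 × (1−f)/f ≈ 13 × 160 × 3.96744 ≈ 8252.28 mg.

8252 mg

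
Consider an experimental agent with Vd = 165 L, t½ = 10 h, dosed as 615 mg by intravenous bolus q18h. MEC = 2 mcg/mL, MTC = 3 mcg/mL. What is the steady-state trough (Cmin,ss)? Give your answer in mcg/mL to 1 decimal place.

τ/t½ = 18/10 ≈ 1.8, so fraction remaining f = (1/2)^(18/10) ≈ 0.2872.
Each bolus raises the concentration by D/Vd = 615/165 ≈ 3.727 mcg/mL.
Steady-state trough Cmin,ss = C₀·f/(1−f) ≈ 3.727 × 0.2872/0.7128 ≈ 1.502 mcg/mL.
Trough 1.5 mcg/mL vs MEC 2 mcg/mL: subtherapeutic.

1.5 mcg/mL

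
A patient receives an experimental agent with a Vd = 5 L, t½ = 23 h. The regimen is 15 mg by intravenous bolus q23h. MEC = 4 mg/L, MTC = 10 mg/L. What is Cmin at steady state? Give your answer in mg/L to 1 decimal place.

τ = 23 h = 1 half-life, so f = (1/2)^1 = 0.5.
At steady state, R = 1/(1 − 0.5) = 2/1.
Single-dose peak C₀ = D/Vd = 15/5 = 3 mg/L.
Steady-state peak Cmax,ss = C₀·R = 3 × 2/1 ≈ 6.000 mg/L.
Steady-state trough Cmin,ss = Cmax,ss·f ≈ 6.000 × 0.5 ≈ 3.000 mg/L.
Trough 3.0 mg/L vs MEC 4 mg/L: subtherapeutic.

3.0 mg/L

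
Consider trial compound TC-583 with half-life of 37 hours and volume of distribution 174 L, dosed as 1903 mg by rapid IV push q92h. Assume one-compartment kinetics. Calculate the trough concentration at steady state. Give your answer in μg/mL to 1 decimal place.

k = ln2/t½ = ln2/37 ≈ 0.018734 h⁻¹; fraction remaining f = e^(−kτ) = e^(−0.018734×92) ≈ 0.1784.
Each bolus raises the concentration by D/Vd = 1903/174 ≈ 10.937 μg/mL.
Steady-state trough Cmin,ss = C₀·f/(1−f) ≈ 10.937 × 0.1784/0.8216 ≈ 2.375 μg/mL.

2.4 μg/mL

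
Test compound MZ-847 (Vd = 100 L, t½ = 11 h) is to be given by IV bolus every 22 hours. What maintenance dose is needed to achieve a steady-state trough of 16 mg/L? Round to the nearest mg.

4800 mg

τ/t½ = 22/11 ≈ 2, so f = (1/2)^(22/11) ≈ 0.250000.
Cmin,ss = (D/Vd)·f/(1−f), so D = Cmin,ss·Vd·(1−f)/f.
D = 16 × 100 × (1−f)/f ≈ 16 × 100 × 3.00000 ≈ 4800.00 mg.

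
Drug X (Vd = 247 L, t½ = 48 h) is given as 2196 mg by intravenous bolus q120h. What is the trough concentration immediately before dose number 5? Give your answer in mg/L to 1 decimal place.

1.9 mg/L

f = (1/2)^(τ/t½) = (1/2)^(120/48) ≈ 0.1768.
C₀ = D/Vd = 2196/247 ≈ 8.891 mg/L.
Before the 5th dose, 4 doses have been given. Superposition: Cmin = C₀·(f + f² + … + f^4).
≈ 8.891 × (0.1768 + 0.0313 + 0.0055 + 0.0010) ≈ 8.891 × 0.2146 ≈ 1.908 mg/L.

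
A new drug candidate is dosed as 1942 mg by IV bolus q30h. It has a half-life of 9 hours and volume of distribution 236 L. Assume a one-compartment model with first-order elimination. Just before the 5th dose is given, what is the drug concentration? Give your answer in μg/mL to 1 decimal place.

f = (1/2)^(τ/t½) = (1/2)^(30/9) ≈ 0.0992.
C₀ = D/Vd = 1942/236 ≈ 8.229 μg/mL.
Before the 5th dose, 4 doses have been given. Superposition: Cmin = C₀·(f + f² + … + f^4).
≈ 8.229 × (0.0992 + 0.0098 + 0.0010 + 0.0001) ≈ 8.229 × 0.1101 ≈ 0.906 μg/mL.

0.9 μg/mL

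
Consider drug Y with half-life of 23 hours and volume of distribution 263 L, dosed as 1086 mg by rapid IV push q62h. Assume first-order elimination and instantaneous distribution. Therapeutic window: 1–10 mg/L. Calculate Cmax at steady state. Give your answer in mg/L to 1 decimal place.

4.9 mg/L

k = ln2/t½ = ln2/23 ≈ 0.030137 h⁻¹; fraction remaining f = e^(−kτ) = e^(−0.030137×62) ≈ 0.1544.
At steady state, accumulation factor R = 1/(1 − e^(−kτ)) ≈ 1.1826.
Single-dose peak C₀ = D/Vd = 1086/263 ≈ 4.129 mg/L.
Steady-state peak Cmax,ss = C₀·R ≈ 4.129 × 1.1826 ≈ 4.883 mg/L.
Peak 4.9 mg/L vs MTC 10 mg/L: below toxic threshold.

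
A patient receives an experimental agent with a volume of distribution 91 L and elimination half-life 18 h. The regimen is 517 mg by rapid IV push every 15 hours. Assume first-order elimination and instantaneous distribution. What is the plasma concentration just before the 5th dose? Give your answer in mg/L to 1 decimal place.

6.5 mg/L

f = (1/2)^(τ/t½) = (1/2)^(15/18) ≈ 0.5612.
C₀ = D/Vd = 517/91 ≈ 5.681 mg/L.
Before the 5th dose, 4 doses have been given. Superposition: Cmin = C₀·(f + f² + … + f^4).
≈ 5.681 × (0.5612 + 0.3149 + 0.1767 + 0.0992) ≈ 5.681 × 1.1520 ≈ 6.545 mg/L.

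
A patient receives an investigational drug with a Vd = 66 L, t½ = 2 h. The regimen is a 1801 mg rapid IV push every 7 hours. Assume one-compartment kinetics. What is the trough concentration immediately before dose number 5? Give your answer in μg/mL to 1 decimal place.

f = (1/2)^(τ/t½) = (1/2)^(7/2) ≈ 0.0884.
C₀ = D/Vd = 1801/66 ≈ 27.288 μg/mL.
Before the 5th dose, 4 doses have been given. Superposition: Cmin = C₀·(f + f² + … + f^4).
≈ 27.288 × (0.0884 + 0.0078 + 0.0007 + 0.0001) ≈ 27.288 × 0.0970 ≈ 2.647 μg/mL.

2.6 μg/mL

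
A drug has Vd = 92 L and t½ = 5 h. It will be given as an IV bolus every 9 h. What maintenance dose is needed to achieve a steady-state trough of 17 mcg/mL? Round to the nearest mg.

3882 mg

τ/t½ = 9/5 ≈ 1.8, so f = (1/2)^(9/5) ≈ 0.287175.
Cmin,ss = (D/Vd)·f/(1−f), so D = Cmin,ss·Vd·(1−f)/f.
D = 17 × 92 × (1−f)/f ≈ 17 × 92 × 2.48220 ≈ 3882.16 mg.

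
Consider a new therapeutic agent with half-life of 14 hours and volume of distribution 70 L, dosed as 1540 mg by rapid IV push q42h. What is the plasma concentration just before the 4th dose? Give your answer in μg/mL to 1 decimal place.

f = (1/2)^(τ/t½) = (1/2)^(42/14) ≈ 0.1250.
C₀ = D/Vd = 1540/70 ≈ 22.000 μg/mL.
Before the 4th dose, 3 doses have been given. Superposition: Cmin = C₀·(f + f² + … + f^3).
≈ 22.000 × (0.1250 + 0.0156 + 0.0020) ≈ 22.000 × 0.1426 ≈ 3.137 μg/mL.

3.1 μg/mL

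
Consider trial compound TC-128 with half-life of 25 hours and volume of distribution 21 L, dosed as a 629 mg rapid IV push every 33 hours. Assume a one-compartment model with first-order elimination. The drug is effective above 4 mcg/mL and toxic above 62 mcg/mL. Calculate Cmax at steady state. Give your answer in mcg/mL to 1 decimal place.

50.0 mcg/mL

τ/t½ = 33/25 ≈ 1.32, so fraction remaining f = (1/2)^(33/25) ≈ 0.4005.
Accumulation ratio R = 1/(1 − f) ≈ 1/0.5995 ≈ 1.6681.
Single-dose peak C₀ = D/Vd = 629/21 ≈ 29.952 mcg/mL.
Steady-state peak Cmax,ss = C₀·R ≈ 29.952 × 1.6681 ≈ 49.963 mcg/mL.
Peak 50.0 mcg/mL vs MTC 62 mcg/mL: below toxic threshold.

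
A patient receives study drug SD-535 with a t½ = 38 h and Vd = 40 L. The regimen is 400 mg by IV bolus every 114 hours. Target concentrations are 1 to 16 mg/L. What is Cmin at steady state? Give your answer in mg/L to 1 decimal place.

1.4 mg/L

τ = 114 h = 3 half-lives, so f = (1/2)^3 = 0.125.
Accumulation ratio R = 1/(1 − f) = 1/0.875 = 8/7.
Single-dose peak C₀ = D/Vd = 400/40 = 10 mg/L.
Steady-state peak Cmax,ss = C₀·R = 10 × 8/7 ≈ 11.429 mg/L.
Steady-state trough Cmin,ss = Cmax,ss·f ≈ 11.429 × 0.125 ≈ 1.429 mg/L.
Trough 1.4 mg/L vs MEC 1 mg/L: adequate.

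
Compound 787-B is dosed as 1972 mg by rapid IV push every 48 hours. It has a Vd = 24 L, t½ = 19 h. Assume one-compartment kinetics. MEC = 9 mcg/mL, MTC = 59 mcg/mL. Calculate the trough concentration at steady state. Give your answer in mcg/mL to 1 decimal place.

17.3 mcg/mL

Over one 48-h interval, 48/19 ≈ 2.5263 half-lives elapse, leaving f ≈ 0.1736 of each dose.
Single-dose peak C₀ = D/Vd = 1972/24 ≈ 82.167 mcg/mL.
Steady-state trough Cmin,ss = C₀·f/(1−f) ≈ 82.167 × 0.1736/0.8264 ≈ 17.261 mcg/mL.
Trough 17.3 mcg/mL vs MEC 9 mcg/mL: adequate.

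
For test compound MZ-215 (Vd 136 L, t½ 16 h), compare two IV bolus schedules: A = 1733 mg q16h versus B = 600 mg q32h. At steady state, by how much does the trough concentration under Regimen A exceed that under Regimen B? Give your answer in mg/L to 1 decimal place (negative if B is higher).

11.3 mg/L

Regimen A: f = (1/2)^(16/16) ≈ 0.5000; Cmin,ss = (1733/136)·f/(1−f) ≈ 12.743 mg/L.
Regimen B: f = (1/2)^(32/16) ≈ 0.2500; Cmin,ss = (600/136)·f/(1−f) ≈ 1.471 mg/L.
Difference ≈ 12.743 − 1.471 ≈ 11.272 mg/L.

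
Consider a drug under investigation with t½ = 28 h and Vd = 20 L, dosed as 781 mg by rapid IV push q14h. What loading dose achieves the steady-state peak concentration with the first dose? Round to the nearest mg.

f = (1/2)^(14/28) ≈ 0.707107; accumulation ratio R = 1/(1−f) ≈ 3.41422.
Loading dose to hit Cmax,ss on first dose: D_load = D_maint·R ≈ 781 × 3.41422 ≈ 2666.51 mg.

2667 mg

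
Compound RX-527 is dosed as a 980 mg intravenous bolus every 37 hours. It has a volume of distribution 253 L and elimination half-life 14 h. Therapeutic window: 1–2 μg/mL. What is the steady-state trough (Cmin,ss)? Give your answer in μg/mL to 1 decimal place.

τ/t½ = 37/14 ≈ 2.6429, so fraction remaining f = (1/2)^(37/14) ≈ 0.1601.
Each bolus raises the concentration by D/Vd = 980/253 ≈ 3.874 μg/mL.
Steady-state trough Cmin,ss = C₀·f/(1−f) ≈ 3.874 × 0.1601/0.8399 ≈ 0.738 μg/mL.
Trough 0.7 μg/mL vs MEC 1 μg/mL: subtherapeutic.

0.7 μg/mL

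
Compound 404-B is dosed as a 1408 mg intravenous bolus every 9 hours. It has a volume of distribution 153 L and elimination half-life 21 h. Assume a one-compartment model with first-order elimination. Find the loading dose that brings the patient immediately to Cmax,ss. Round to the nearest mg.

f = (1/2)^(9/21) ≈ 0.742997; accumulation ratio R = 1/(1−f) ≈ 3.89101.
Loading dose to hit Cmax,ss on first dose: D_load = D_maint·R ≈ 1408 × 3.89101 ≈ 5478.54 mg.

5479 mg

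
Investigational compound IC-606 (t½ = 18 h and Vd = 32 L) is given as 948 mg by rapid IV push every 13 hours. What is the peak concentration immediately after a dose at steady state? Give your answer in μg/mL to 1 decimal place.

75.2 μg/mL

Over one 13-h interval, 13/18 ≈ 0.72222 half-lives elapse, leaving f ≈ 0.6062 of each dose.
Accumulation ratio R = 1/(1 − f) ≈ 1/0.3938 ≈ 2.5394.
Single-dose peak C₀ = D/Vd = 948/32 ≈ 29.625 μg/mL.
Cmax,ss = C₀/(1 − f) ≈ 29.625/0.3938 ≈ 75.229 μg/mL.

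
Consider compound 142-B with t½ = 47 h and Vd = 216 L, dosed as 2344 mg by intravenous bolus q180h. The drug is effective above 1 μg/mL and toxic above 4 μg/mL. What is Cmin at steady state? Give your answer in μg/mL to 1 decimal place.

0.8 μg/mL

k = ln2/t½ = ln2/47 ≈ 0.014748 h⁻¹; fraction remaining f = e^(−kτ) = e^(−0.014748×180) ≈ 0.0703.
At steady state, accumulation factor R = 1/(1 − e^(−kτ)) ≈ 1.0756.
Each bolus raises the concentration by D/Vd = 2344/216 ≈ 10.852 μg/mL.
Steady-state peak Cmax,ss = C₀·R ≈ 10.852 × 1.0756 ≈ 11.672 μg/mL.
One interval later, Cmin,ss = Cmax,ss·e^(−kτ) ≈ 11.672 × 0.0703 ≈ 0.821 μg/mL.
Trough 0.8 μg/mL vs MEC 1 μg/mL: subtherapeutic.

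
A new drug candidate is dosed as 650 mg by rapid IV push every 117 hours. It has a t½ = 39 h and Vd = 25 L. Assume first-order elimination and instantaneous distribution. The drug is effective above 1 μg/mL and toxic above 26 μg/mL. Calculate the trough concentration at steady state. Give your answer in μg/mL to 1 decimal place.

3.7 μg/mL

τ = 117 h = 3 half-lives, so f = (1/2)^3 = 0.125.
At steady state, R = 1/(1 − 0.125) = 8/7.
Single-dose peak C₀ = D/Vd = 650/25 = 26 μg/mL.
Steady-state peak Cmax,ss = C₀·R = 26 × 8/7 ≈ 29.714 μg/mL.
Steady-state trough Cmin,ss = Cmax,ss·f ≈ 29.714 × 0.125 ≈ 3.714 μg/mL.
Trough 3.7 μg/mL vs MEC 1 μg/mL: adequate.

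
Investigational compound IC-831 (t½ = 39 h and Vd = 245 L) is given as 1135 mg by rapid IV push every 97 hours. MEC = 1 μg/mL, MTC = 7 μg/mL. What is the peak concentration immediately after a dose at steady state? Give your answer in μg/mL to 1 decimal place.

τ/t½ = 97/39 ≈ 2.4872, so fraction remaining f = (1/2)^(97/39) ≈ 0.1784.
Accumulation ratio R = 1/(1 − f) ≈ 1/0.8216 ≈ 1.2171.
Single-dose peak C₀ = D/Vd = 1135/245 ≈ 4.633 μg/mL.
Steady-state peak Cmax,ss = C₀·R ≈ 4.633 × 1.2171 ≈ 5.639 μg/mL.
Peak 5.6 μg/mL vs MTC 7 μg/mL: below toxic threshold.

5.6 μg/mL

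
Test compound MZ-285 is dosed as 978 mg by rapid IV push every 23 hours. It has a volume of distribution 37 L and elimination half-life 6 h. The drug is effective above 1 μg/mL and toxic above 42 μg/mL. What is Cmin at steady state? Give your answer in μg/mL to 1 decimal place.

2.0 μg/mL

k = ln2/t½ = ln2/6 ≈ 0.115525 h⁻¹; fraction remaining f = e^(−kτ) = e^(−0.115525×23) ≈ 0.0702.
At steady state, accumulation factor R = 1/(1 − e^(−kτ)) ≈ 1.0755.
Each bolus raises the concentration by D/Vd = 978/37 ≈ 26.432 μg/mL.
Cmax,ss = C₀/(1 − f) ≈ 26.432/0.9298 ≈ 28.428 μg/mL.
Steady-state trough Cmin,ss = Cmax,ss·f ≈ 28.428 × 0.0702 ≈ 1.996 μg/mL.
Trough 2.0 μg/mL vs MEC 1 μg/mL: adequate.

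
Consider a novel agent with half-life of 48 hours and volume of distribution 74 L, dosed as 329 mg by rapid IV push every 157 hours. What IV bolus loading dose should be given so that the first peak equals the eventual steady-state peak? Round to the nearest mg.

f = (1/2)^(157/48) ≈ 0.103605; accumulation ratio R = 1/(1−f) ≈ 1.11558.
Loading dose to hit Cmax,ss on first dose: D_load = D_maint·R ≈ 329 × 1.11558 ≈ 367.03 mg.

367 mg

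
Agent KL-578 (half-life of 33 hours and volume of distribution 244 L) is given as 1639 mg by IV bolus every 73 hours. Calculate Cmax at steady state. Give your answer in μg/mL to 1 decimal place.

τ/t½ = 73/33 ≈ 2.2121, so fraction remaining f = (1/2)^(73/33) ≈ 0.2158.
At steady state, accumulation factor R = 1/(1 − e^(−kτ)) ≈ 1.2752.
Single-dose peak C₀ = D/Vd = 1639/244 ≈ 6.717 μg/mL.
Steady-state peak Cmax,ss = C₀·R ≈ 6.717 × 1.2752 ≈ 8.566 μg/mL.

8.6 μg/mL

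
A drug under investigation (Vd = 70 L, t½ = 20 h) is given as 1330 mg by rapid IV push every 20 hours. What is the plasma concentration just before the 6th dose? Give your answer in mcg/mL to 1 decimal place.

f = (1/2)^(τ/t½) = (1/2)^(20/20) ≈ 0.5000.
C₀ = D/Vd = 1330/70 ≈ 19.000 mcg/mL.
Before the 6th dose, 5 doses have been given. Superposition: Cmin = C₀·(f + f² + … + f^5).
≈ 19.000 × (0.5000 + 0.2500 + 0.1250 + 0.0625 + 0.0313) ≈ 19.000 × 0.9688 ≈ 18.407 mcg/mL.

18.4 mcg/mL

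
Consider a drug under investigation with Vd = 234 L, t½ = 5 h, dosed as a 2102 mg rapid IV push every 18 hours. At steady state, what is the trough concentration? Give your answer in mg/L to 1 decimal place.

0.8 mg/L

k = ln2/t½ = ln2/5 ≈ 0.138629 h⁻¹; fraction remaining f = e^(−kτ) = e^(−0.138629×18) ≈ 0.0825.
Each bolus raises the concentration by D/Vd = 2102/234 ≈ 8.983 mg/L.
Steady-state trough Cmin,ss = C₀·f/(1−f) ≈ 8.983 × 0.0825/0.9175 ≈ 0.808 mg/L.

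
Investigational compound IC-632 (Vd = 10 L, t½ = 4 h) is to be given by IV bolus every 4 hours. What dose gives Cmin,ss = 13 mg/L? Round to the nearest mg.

130 mg

τ/t½ = 4/4 ≈ 1, so f = (1/2)^(4/4) ≈ 0.500000.
Cmin,ss = (D/Vd)·f/(1−f), so D = Cmin,ss·Vd·(1−f)/f.
D = 13 × 10 × (1−f)/f ≈ 13 × 10 × 1.00000 ≈ 130.00 mg.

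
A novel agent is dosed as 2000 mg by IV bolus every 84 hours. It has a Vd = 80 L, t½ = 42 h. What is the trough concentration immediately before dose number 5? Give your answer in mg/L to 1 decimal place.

f = (1/2)^(τ/t½) = (1/2)^(84/42) ≈ 0.2500.
C₀ = D/Vd = 2000/80 ≈ 25.000 mg/L.
Before the 5th dose, 4 doses have been given. Superposition: Cmin = C₀·(f + f² + … + f^4).
≈ 25.000 × (0.2500 + 0.0625 + 0.0156 + 0.0039) ≈ 25.000 × 0.3320 ≈ 8.300 mg/L.

8.3 mg/L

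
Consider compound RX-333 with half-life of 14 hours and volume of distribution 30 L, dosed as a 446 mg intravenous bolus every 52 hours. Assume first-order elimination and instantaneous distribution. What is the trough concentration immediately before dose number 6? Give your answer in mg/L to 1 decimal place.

f = (1/2)^(τ/t½) = (1/2)^(52/14) ≈ 0.0762.
C₀ = D/Vd = 446/30 ≈ 14.867 mg/L.
Before the 6th dose, 5 doses have been given. Superposition: Cmin = C₀·(f + f² + … + f^5).
≈ 14.867 × (0.0762 + 0.0058 + 0.0004 + 0.0000 + 0.0000) ≈ 14.867 × 0.0824 ≈ 1.225 mg/L.

1.2 mg/L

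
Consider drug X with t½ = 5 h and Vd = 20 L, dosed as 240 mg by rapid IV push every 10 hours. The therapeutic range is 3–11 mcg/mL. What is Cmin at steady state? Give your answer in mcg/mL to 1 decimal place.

4.0 mcg/mL

τ = 10 h = 2 half-lives, so f = (1/2)^2 = 0.25.
Accumulation ratio R = 1/(1 − f) = 1/0.75 = 4/3.
Single-dose peak C₀ = D/Vd = 240/20 = 12 mcg/mL.
Steady-state peak Cmax,ss = C₀·R = 12 × 4/3 ≈ 16.000 mcg/mL.
Steady-state trough Cmin,ss = Cmax,ss·f ≈ 16.000 × 0.25 ≈ 4.000 mcg/mL.
Trough 4.0 mcg/mL vs MEC 3 mcg/mL: adequate.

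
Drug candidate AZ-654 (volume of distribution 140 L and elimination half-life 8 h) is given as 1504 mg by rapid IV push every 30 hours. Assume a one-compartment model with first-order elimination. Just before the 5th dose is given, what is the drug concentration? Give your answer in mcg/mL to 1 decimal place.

0.9 mcg/mL

f = (1/2)^(τ/t½) = (1/2)^(30/8) ≈ 0.0743.
C₀ = D/Vd = 1504/140 ≈ 10.743 mcg/mL.
Before the 5th dose, 4 doses have been given. Superposition: Cmin = C₀·(f + f² + … + f^4).
≈ 10.743 × (0.0743 + 0.0055 + 0.0004 + 0.0000) ≈ 10.743 × 0.0802 ≈ 0.862 mcg/mL.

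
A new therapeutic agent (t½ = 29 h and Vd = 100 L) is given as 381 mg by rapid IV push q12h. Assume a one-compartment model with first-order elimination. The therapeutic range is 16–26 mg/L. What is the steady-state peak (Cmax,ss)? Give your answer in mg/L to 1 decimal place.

15.3 mg/L

k = ln2/t½ = ln2/29 ≈ 0.023902 h⁻¹; fraction remaining f = e^(−kτ) = e^(−0.023902×12) ≈ 0.7506.
Accumulation ratio R = 1/(1 − f) ≈ 1/0.2494 ≈ 4.0096.
Single-dose peak C₀ = D/Vd = 381/100 ≈ 3.810 mg/L.
Steady-state peak Cmax,ss = C₀·R ≈ 3.810 × 4.0096 ≈ 15.277 mg/L.
Peak 15.3 mg/L vs MTC 26 mg/L: below toxic threshold.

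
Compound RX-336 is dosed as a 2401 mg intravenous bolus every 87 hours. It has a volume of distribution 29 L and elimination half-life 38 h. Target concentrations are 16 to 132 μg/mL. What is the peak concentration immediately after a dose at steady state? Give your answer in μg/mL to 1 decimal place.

104.1 μg/mL

Over one 87-h interval, 87/38 ≈ 2.2895 half-lives elapse, leaving f ≈ 0.2046 of each dose.
At steady state, accumulation factor R = 1/(1 − e^(−kτ)) ≈ 1.2572.
Each bolus raises the concentration by D/Vd = 2401/29 ≈ 82.793 μg/mL.
Cmax,ss = C₀/(1 − f) ≈ 82.793/0.7954 ≈ 104.090 μg/mL.
Peak 104.1 μg/mL vs MTC 132 μg/mL: below toxic threshold.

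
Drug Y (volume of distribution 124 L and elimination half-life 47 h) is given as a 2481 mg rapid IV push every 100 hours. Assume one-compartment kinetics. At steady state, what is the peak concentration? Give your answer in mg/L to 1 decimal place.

25.9 mg/L

τ/t½ = 100/47 ≈ 2.1277, so fraction remaining f = (1/2)^(100/47) ≈ 0.2288.
At steady state, accumulation factor R = 1/(1 − e^(−kτ)) ≈ 1.2967.
Each bolus raises the concentration by D/Vd = 2481/124 ≈ 20.008 mg/L.
Steady-state peak Cmax,ss = C₀·R ≈ 20.008 × 1.2967 ≈ 25.944 mg/L.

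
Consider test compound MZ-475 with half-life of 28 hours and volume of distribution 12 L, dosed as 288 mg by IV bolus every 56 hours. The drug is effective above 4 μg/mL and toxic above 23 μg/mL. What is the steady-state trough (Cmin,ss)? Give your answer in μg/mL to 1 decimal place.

8.0 μg/mL

τ = 56 h = 2 half-lives, so f = (1/2)^2 = 0.25.
Accumulation ratio R = 1/(1 − f) = 1/0.75 = 4/3.
Single-dose peak C₀ = D/Vd = 288/12 = 24 μg/mL.
Steady-state peak Cmax,ss = C₀·R = 24 × 4/3 ≈ 32.000 μg/mL.
Steady-state trough Cmin,ss = Cmax,ss·f ≈ 32.000 × 0.25 ≈ 8.000 μg/mL.
Trough 8.0 μg/mL vs MEC 4 μg/mL: adequate.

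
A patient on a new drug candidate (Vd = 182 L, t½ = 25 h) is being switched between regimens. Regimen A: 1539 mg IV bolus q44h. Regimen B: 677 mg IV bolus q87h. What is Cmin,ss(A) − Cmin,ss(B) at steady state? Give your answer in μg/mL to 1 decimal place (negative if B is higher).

3.2 μg/mL

Regimen A: f = (1/2)^(44/25) ≈ 0.2952; Cmin,ss = (1539/182)·f/(1−f) ≈ 3.542 μg/mL.
Regimen B: f = (1/2)^(87/25) ≈ 0.0896; Cmin,ss = (677/182)·f/(1−f) ≈ 0.366 μg/mL.
Difference ≈ 3.542 − 0.366 ≈ 3.176 μg/mL.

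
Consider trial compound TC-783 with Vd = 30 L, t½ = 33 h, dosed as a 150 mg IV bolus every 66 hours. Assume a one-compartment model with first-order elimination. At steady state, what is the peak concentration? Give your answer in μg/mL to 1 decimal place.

6.7 μg/mL

The dosing interval is 2 half-lives, so f = 2^(−2) = 0.25.
At steady state, R = 1/(1 − 0.25) = 4/3.
Single-dose peak C₀ = D/Vd = 150/30 = 5 μg/mL.
Steady-state peak Cmax,ss = C₀·R = 5 × 4/3 ≈ 6.667 μg/mL.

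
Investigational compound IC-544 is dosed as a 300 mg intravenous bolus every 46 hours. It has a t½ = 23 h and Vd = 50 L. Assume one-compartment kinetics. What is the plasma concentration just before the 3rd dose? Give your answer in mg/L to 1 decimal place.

f = (1/2)^(τ/t½) = (1/2)^(46/23) ≈ 0.2500.
C₀ = D/Vd = 300/50 ≈ 6.000 mg/L.
Before the 3rd dose, 2 doses have been given. Superposition: Cmin = C₀·(f + f²).
≈ 6.000 × (0.2500 + 0.0625) ≈ 6.000 × 0.3125 ≈ 1.875 mg/L.

1.9 mg/L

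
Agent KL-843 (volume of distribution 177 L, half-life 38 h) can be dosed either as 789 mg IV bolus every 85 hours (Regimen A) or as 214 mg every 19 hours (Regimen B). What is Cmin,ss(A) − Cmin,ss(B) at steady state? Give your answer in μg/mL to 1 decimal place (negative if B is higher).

Regimen A: f = (1/2)^(85/38) ≈ 0.2122; Cmin,ss = (789/177)·f/(1−f) ≈ 1.201 μg/mL.
Regimen B: f = (1/2)^(19/38) ≈ 0.7071; Cmin,ss = (214/177)·f/(1−f) ≈ 2.919 μg/mL.
Difference ≈ 1.201 − 2.919 ≈ -1.718 μg/mL.

-1.7 μg/mL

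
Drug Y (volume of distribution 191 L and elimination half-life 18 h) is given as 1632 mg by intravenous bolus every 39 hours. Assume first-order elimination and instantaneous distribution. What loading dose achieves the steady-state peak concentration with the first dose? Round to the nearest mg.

f = (1/2)^(39/18) ≈ 0.222725; accumulation ratio R = 1/(1−f) ≈ 1.28655.
Loading dose to hit Cmax,ss on first dose: D_load = D_maint·R ≈ 1632 × 1.28655 ≈ 2099.65 mg.

2100 mg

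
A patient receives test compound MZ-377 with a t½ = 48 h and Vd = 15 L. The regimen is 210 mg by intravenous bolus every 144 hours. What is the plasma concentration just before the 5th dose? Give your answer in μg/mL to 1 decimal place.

2.0 μg/mL

f = (1/2)^(τ/t½) = (1/2)^(144/48) ≈ 0.1250.
C₀ = D/Vd = 210/15 ≈ 14.000 μg/mL.
Before the 5th dose, 4 doses have been given. Superposition: Cmin = C₀·(f + f² + … + f^4).
≈ 14.000 × (0.1250 + 0.0156 + 0.0020 + 0.0002) ≈ 14.000 × 0.1428 ≈ 1.999 μg/mL.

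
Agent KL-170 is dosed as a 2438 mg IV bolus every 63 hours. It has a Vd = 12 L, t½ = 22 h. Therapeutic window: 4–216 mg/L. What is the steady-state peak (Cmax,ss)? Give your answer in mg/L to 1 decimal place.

τ/t½ = 63/22 ≈ 2.8636, so fraction remaining f = (1/2)^(63/22) ≈ 0.1374.
Accumulation ratio R = 1/(1 − f) ≈ 1/0.8626 ≈ 1.1593.
Each bolus raises the concentration by D/Vd = 2438/12 ≈ 203.167 mg/L.
Steady-state peak Cmax,ss = C₀·R ≈ 203.167 × 1.1593 ≈ 235.532 mg/L.
Peak 235.5 mg/L vs MTC 216 mg/L: exceeds toxic threshold.

235.5 mg/L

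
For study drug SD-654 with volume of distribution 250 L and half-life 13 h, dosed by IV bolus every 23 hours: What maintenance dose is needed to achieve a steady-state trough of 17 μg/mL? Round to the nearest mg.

τ/t½ = 23/13 ≈ 1.7692, so f = (1/2)^(23/13) ≈ 0.293365.
Cmin,ss = (D/Vd)·f/(1−f), so D = Cmin,ss·Vd·(1−f)/f.
D = 17 × 250 × (1−f)/f ≈ 17 × 250 × 2.40872 ≈ 10237.06 mg.

10237 mg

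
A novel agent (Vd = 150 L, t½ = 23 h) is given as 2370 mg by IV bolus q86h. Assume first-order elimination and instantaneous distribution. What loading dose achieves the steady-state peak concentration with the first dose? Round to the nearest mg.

2562 mg

f = (1/2)^(86/23) ≈ 0.074888; accumulation ratio R = 1/(1−f) ≈ 1.08095.
Loading dose to hit Cmax,ss on first dose: D_load = D_maint·R ≈ 2370 × 1.08095 ≈ 2561.85 mg.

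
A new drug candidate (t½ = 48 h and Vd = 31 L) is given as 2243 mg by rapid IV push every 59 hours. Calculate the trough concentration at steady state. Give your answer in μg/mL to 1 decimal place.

53.8 μg/mL

Over one 59-h interval, 59/48 ≈ 1.2292 half-lives elapse, leaving f ≈ 0.4266 of each dose.
Accumulation ratio R = 1/(1 − f) ≈ 1/0.5734 ≈ 1.7440.
Each bolus raises the concentration by D/Vd = 2243/31 ≈ 72.355 μg/mL.
Cmax,ss = C₀/(1 − f) ≈ 72.355/0.5734 ≈ 126.186 μg/mL.
Steady-state trough Cmin,ss = Cmax,ss·f ≈ 126.186 × 0.4266 ≈ 53.831 μg/mL.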